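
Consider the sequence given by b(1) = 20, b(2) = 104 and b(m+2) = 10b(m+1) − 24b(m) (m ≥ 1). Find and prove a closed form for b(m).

Claim: b(m) = 2·4^m + 2·6^m.

Base cases: b(1) = 20 and 2·4^1 + 2·6^1 = 20; b(2) = 104 and 2·4^2 + 2·6^2 = 104.
Assume b(j) = 2·4^j + 2·6^j for all 1 ≤ j ≤ k, where k ≥ 2.
Then b(k+1) = 10b(k) − 24b(k−1) = 10·(2·4^k + 2·6^k) − 24·(2·4^{k−1} + 2·6^{k−1}) = 2·(10·4 − 24)4^{k−1} + 2·(10·6 − 24)6^{k−1} = 32·4^{k−1} + 72·6^{k−1} = 2·4^{k+1} + 2·6^{k+1}.
So the formula holds for k+1, and by strong induction b(m) = 2·4^m + 2·6^m for all m ≥ 1.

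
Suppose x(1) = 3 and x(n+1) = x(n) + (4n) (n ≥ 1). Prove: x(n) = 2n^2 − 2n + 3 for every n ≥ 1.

Base case: x(1) = 3, and 2·1^2 − 2·1 + 3 = 3.
Assume x(m) = 2m^2 − 2m + 3.
Then x(m+1) = x(m) + (4m) = (2m^2 − 2m + 3) + (4m) = 2m^2 + 2m + 3,
and 2·(m+1)^2 − 2·(m+1) + 3 = 2m^2 + 2m + 3.
By induction, x(n) = 2n^2 − 2n + 3 for all n ≥ 1.

x(n) = 2n^2 − 2n + 3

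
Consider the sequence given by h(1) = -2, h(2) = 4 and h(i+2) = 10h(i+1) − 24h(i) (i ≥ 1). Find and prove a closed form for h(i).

Claim: h(i) = 6^i − 2·4^i.

Base cases: h(1) = -2 and 6^1 − 2·4^1 = -2; h(2) = 4 and 6^2 − 2·4^2 = 4.
Assume h(j) = 6^j − 2·4^j for all 1 ≤ j ≤ k, where k ≥ 2.
Then h(k+1) = 10h(k) − 24h(k−1) = 10·(6^k − 2·4^k) − 24·(6^{k−1} − 2·4^{k−1}) = (10·6 − 24)6^{k−1} − 2·(10·4 − 24)4^{k−1} = 36·6^{k−1} − 32·4^{k−1} = 6^{k+1} − 2·4^{k+1}.
This completes the inductive step, so h(i) = 6^i − 2·4^i for all i ≥ 1.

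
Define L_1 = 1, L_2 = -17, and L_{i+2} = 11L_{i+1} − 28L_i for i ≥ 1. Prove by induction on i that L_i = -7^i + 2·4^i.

Base cases: L_1 = 1 and -7^1 + 2·4^1 = 1; L_2 = -17 and -7^2 + 2·4^2 = -17.
Assume L_t = -7^t + 2·4^t for all 1 ≤ t ≤ j, where j ≥ 2.
Then L_{j+1} = 11L_j − 28L_{j−1} = 11·(-7^j + 2·4^j) − 28·(-7^{j−1} + 2·4^{j−1}) = -(11·7 − 28)7^{j−1} + 2·(11·4 − 28)4^{j−1} = -49·7^{j−1} + 32·4^{j−1} = -7^{j+1} + 2·4^{j+1}.
Hence L_i = -7^i + 2·4^i for every i ≥ 1, by strong induction.

L_i = -7^i + 2·4^i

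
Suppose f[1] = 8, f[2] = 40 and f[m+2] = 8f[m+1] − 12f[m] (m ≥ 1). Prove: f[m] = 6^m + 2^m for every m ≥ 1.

Base cases: f[1] = 8 and 6^1 + 2^1 = 8; f[2] = 40 and 6^2 + 2^2 = 40.
Assume f[j] = 6^j + 2^j for all 1 ≤ j ≤ r, where r ≥ 2.
Then f[r+1] = 8f[r] − 12f[r−1] = 8·(6^r + 2^r) − 12·(6^{r−1} + 2^{r−1}) = (8·6 − 12)6^{r−1} + (8·2 − 12)2^{r−1} = 36·6^{r−1} + 4·2^{r−1} = 6^{r+1} + 2^{r+1}.
This completes the inductive step, so f[m] = 6^m + 2^m for all m ≥ 1.

f[m] = 6^m + 2^m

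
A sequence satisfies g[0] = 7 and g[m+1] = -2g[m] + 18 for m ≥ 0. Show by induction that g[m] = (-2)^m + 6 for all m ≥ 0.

Base case: g[0] = 7, and (-2)^0 + 6 = 1 + 6 = 7.
Assume g[k] = (-2)^k + 6 for some k ≥ 0.
Then g[k+1] = -2g[k] + 18 = -2·((-2)^k + 6) + 18 = -2·(-2)^k − 12 + 18 = (-2)^{k+1} + 6.
By induction, g[m] = (-2)^m + 6 for all m ≥ 0.

g[m] = (-2)^m + 6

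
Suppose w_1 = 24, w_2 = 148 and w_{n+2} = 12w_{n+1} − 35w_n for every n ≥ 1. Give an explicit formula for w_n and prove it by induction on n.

Claim: w_n = 2·7^n + 2·5^n.

Base cases: w_1 = 24 and 2·7^1 + 2·5^1 = 24; w_2 = 148 and 2·7^2 + 2·5^2 = 148.
Assume w_j = 2·7^j + 2·5^j for all 1 ≤ j ≤ m, where m ≥ 2.
Then w_{m+1} = 12w_m − 35w_{m−1} = 12·(2·7^m + 2·5^m) − 35·(2·7^{m−1} + 2·5^{m−1}) = 2·(12·7 − 35)7^{m−1} + 2·(12·5 − 35)5^{m−1} = 98·7^{m−1} + 50·5^{m−1} = 2·7^{m+1} + 2·5^{m+1}.
This completes the inductive step, so w_n = 2·7^n + 2·5^n for all n ≥ 1.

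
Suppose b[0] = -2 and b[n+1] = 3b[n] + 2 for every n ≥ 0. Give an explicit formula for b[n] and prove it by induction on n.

Claim: b[n] = -3^n − 1.

Base case: b[0] = -2, and -3^0 − 1 = -1 − 1 = -2.
Assume b[r] = -3^r − 1 for some r ≥ 0.
Then b[r+1] = 3b[r] + 2 = 3·(-3^r − 1) + 2 = -3^{r+1} − 3 + 2 = -3^{r+1} − 1.
Hence b[n] = -3^n − 1 for every n ≥ 0, by induction.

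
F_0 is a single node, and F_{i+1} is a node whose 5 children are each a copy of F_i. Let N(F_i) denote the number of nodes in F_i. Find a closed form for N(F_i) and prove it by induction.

Claim: N(F_i) = (5^{i+1} − 1)/4.

Base case: N(F_0) = 1, and (5^{0+1} − 1)/4 = 1.
Assume N(F_m) = (5^{m+1} − 1)/4.
Then N(F_{m+1}) = 1 + 5N(F_m) = 1 + 5·(5^{m+1} − 1)/4 = 1 + (5^{m+2} − 5)/4 = (4 + 5^{m+2} − 5)/4 = (5^{m+2} − 1)/4.
So the formula holds for m+1, and by induction N(F_i) = (5^{i+1} − 1)/4 for all i ≥ 0.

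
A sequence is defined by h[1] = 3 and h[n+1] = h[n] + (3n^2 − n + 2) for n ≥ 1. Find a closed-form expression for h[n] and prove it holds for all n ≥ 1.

Claim: h[n] = n^3 − 2n^2 + 3n + 1.

Base case: h[1] = 3, and 1^3 − 2·1^2 + 3·1 + 1 = 3.
Assume h[r] = r^3 − 2r^2 + 3r + 1.
Then h[r+1] = h[r] + (3r^2 − r + 2) = (r^3 − 2r^2 + 3r + 1) + (3r^2 − r + 2) = r^3 + r^2 + 2r + 3,
and (r+1)^3 − 2·(r+1)^2 + 3·(r+1) + 1 = r^3 + r^2 + 2r + 3.
This completes the inductive step, so h[n] = n^3 − 2n^2 + 3n + 1 for all n ≥ 1.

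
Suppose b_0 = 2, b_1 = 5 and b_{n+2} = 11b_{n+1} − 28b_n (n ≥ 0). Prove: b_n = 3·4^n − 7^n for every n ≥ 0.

Base cases: b_0 = 2 and 3·4^0 − 7^0 = 2; b_1 = 5 and 3·4^1 − 7^1 = 5.
Assume b_j = 3·4^j − 7^j for all 0 ≤ j ≤ m, where m ≥ 1.
Then b_{m+1} = 11b_m − 28b_{m−1} = 11·(3·4^m − 7^m) − 28·(3·4^{m−1} − 7^{m−1}) = 3·(11·4 − 28)4^{m−1} − (11·7 − 28)7^{m−1} = 48·4^{m−1} − 49·7^{m−1} = 3·4^{m+1} − 7^{m+1}.
Hence b_n = 3·4^n − 7^n for every n ≥ 0, by strong induction.

b_n = 3·4^n − 7^n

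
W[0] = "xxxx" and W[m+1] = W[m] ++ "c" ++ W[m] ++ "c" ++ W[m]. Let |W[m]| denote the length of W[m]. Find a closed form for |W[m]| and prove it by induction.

Claim: |W[m]| = 5·3^m − 1.

Base case: |W[0]| = 4, and 5·3^0 − 1 = 4.
Assume |W[k]| = 5·3^k − 1.
Then |W[k+1]| = 3|W[k]| + 2 = 3(5·3^k − 1) + 2 = 5·3^{k+1} − 3 + 2 = 5·3^{k+1} − 1.
By induction, |W[m]| = 5·3^m − 1 for all m ≥ 0.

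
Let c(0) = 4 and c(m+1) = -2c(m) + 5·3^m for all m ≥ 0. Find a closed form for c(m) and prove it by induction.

Claim: c(m) = 3·(-2)^m + 3^m.

Base case: c(0) = 4, and 3·(-2)^0 + 3^0 = 3 + 1 = 4.
Assume c(k) = 3·(-2)^k + 3^k for some k ≥ 0.
Then c(k+1) = -2c(k) + 5·3^k = -2·(3·(-2)^k + 3^k) + 5·3^k = 3·(-2)^{k+1} − 2·3^k + 5·3^k = 3·(-2)^{k+1} + 3·3^k = 3·(-2)^{k+1} + 3^{k+1}.
By induction, c(m) = 3·(-2)^m + 3^m for all m ≥ 0.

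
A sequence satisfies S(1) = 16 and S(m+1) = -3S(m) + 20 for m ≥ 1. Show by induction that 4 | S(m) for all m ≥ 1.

Base case: S(1) = 16 = 4·4, so 4 | S(1).
Assume 4 | S(j), so S(j) = 4t for some integer t.
Then S(j+1) = -3S(j) + 20 = -3·(4t) + 20 = 4(-3t + 5), so 4 | S(j+1).
By induction, 4 | S(m) for all m ≥ 1.

4 | S(m)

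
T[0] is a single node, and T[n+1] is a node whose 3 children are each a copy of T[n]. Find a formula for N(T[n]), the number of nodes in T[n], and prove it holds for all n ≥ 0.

Claim: N(T[n]) = (3^{n+1} − 1)/2.

Base case: N(T[0]) = 1, and (3^{0+1} − 1)/2 = 1.
Assume N(T[r]) = (3^{r+1} − 1)/2.
Then N(T[r+1]) = 1 + 3N(T[r]) = 1 + 3·(3^{r+1} − 1)/2 = 1 + (3^{r+2} − 3)/2 = (2 + 3^{r+2} − 3)/2 = (3^{r+2} − 1)/2.
So the formula holds for r+1, and by induction N(T[n]) = (3^{n+1} − 1)/2 for all n ≥ 0.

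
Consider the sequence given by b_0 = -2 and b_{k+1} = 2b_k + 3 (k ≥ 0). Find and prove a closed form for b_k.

Claim: b_k = 2^k − 3.

Base case: b_0 = -2, and 2^0 − 3 = 1 − 3 = -2.
Assume b_r = 2^r − 3 for some r ≥ 0.
Then b_{r+1} = 2b_r + 3 = 2·(2^r − 3) + 3 = 2^{r+1} − 6 + 3 = 2^{r+1} − 3.
This completes the inductive step, so b_k = 2^k − 3 for all k ≥ 0.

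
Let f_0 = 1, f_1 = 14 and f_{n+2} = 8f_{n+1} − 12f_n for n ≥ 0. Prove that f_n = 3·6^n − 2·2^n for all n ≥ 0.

Base cases: f_0 = 1 and 3·6^0 − 2·2^0 = 1; f_1 = 14 and 3·6^1 − 2·2^1 = 14.
Assume f_j = 3·6^j − 2·2^j for all 0 ≤ j ≤ r, where r ≥ 1.
Then f_{r+1} = 8f_r − 12f_{r−1} = 8·(3·6^r − 2·2^r) − 12·(3·6^{r−1} − 2·2^{r−1}) = 3·(8·6 − 12)6^{r−1} − 2·(8·2 − 12)2^{r−1} = 108·6^{r−1} − 8·2^{r−1} = 3·6^{r+1} − 2·2^{r+1}.
Hence f_n = 3·6^n − 2·2^n for every n ≥ 0, by strong induction.

f_n = 3·6^n − 2·2^n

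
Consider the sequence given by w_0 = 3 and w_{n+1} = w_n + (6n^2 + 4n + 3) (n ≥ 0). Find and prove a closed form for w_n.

Claim: w_n = 2n^3 − n^2 + 2n + 3.

Base case: w_0 = 3, and 2·0^3 − 0^2 + 2·0 + 3 = 3.
Assume w_m = 2m^3 − m^2 + 2m + 3.
Then w_{m+1} = w_m + (6m^2 + 4m + 3) = (2m^3 − m^2 + 2m + 3) + (6m^2 + 4m + 3) = 2m^3 + 5m^2 + 6m + 6,
and 2·(m+1)^3 − (m+1)^2 + 2·(m+1) + 3 = 2m^3 + 5m^2 + 6m + 6.
By induction, w_n = 2n^3 − n^2 + 2n + 3 for all n ≥ 0.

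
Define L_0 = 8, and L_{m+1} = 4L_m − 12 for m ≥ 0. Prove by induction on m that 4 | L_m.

Base case: L_0 = 8 = 4·2, so 4 | L_0.
Assume 4 | L_j, so L_j = 4t for some integer t.
Then L_{j+1} = 4L_j − 12 = 4·(4t) − 12 = 4(4t − 3), so 4 | L_{j+1}.
Hence 4 | L_m for every m ≥ 0, by induction.

4 | L_m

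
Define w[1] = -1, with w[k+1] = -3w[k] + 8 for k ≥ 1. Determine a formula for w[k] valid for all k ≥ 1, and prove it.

Claim: w[k] = (-3)^k + 2.

Base case: w[1] = -1, and (-3)^1 + 2 = -3 + 2 = -1.
Assume w[j] = (-3)^j + 2 for some j ≥ 1.
Then w[j+1] = -3w[j] + 8 = -3·((-3)^j + 2) + 8 = -3·(-3)^j − 6 + 8 = (-3)^{j+1} + 2.
By induction, w[k] = (-3)^k + 2 for all k ≥ 1.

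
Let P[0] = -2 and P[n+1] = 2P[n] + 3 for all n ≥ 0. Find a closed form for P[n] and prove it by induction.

Claim: P[n] = 2^n − 3.

Base case: P[0] = -2, and 2^0 − 3 = 1 − 3 = -2.
Assume P[j] = 2^j − 3 for some j ≥ 0.
Then P[j+1] = 2P[j] + 3 = 2·(2^j − 3) + 3 = 2^{j+1} − 6 + 3 = 2^{j+1} − 3.
By induction, P[n] = 2^n − 3 for all n ≥ 0.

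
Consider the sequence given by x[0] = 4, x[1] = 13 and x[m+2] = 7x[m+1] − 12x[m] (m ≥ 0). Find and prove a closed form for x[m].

Claim: x[m] = 3·3^m + 4^m.

Base cases: x[0] = 4 and 3·3^0 + 4^0 = 4; x[1] = 13 and 3·3^1 + 4^1 = 13.
Assume x[j] = 3·3^j + 4^j for all 0 ≤ j ≤ r, where r ≥ 1.
Then x[r+1] = 7x[r] − 12x[r−1] = 7·(3·3^r + 4^r) − 12·(3·3^{r−1} + 4^{r−1}) = 3·(7·3 − 12)3^{r−1} + (7·4 − 12)4^{r−1} = 27·3^{r−1} + 16·4^{r−1} = 3·3^{r+1} + 4^{r+1}.
Hence x[m] = 3·3^m + 4^m for every m ≥ 0, by strong induction.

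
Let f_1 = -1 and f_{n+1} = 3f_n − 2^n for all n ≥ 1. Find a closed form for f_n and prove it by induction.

Claim: f_n = -3^n + 2^n.

Base case: f_1 = -1, and -3^1 + 2^1 = -3 + 2 = -1.
Assume f_k = -3^k + 2^k for some k ≥ 1.
Then f_{k+1} = 3f_k − 2^k = 3·(-3^k + 2^k) − 2^k = -3^{k+1} + 3·2^k − 2^k = -3^{k+1} + 2·2^k = -3^{k+1} + 2^{k+1}.
By induction, f_n = -3^n + 2^n for all n ≥ 1.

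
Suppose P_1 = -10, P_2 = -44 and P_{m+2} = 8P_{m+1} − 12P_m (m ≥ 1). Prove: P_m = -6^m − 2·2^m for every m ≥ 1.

Base cases: P_1 = -10 and -6^1 − 2·2^1 = -10; P_2 = -44 and -6^2 − 2·2^2 = -44.
Assume P_i = -6^i − 2·2^i for all 1 ≤ i ≤ j, where j ≥ 2.
Then P_{j+1} = 8P_j − 12P_{j−1} = 8·(-6^j − 2·2^j) − 12·(-6^{j−1} − 2·2^{j−1}) = -(8·6 − 12)6^{j−1} − 2·(8·2 − 12)2^{j−1} = -36·6^{j−1} − 8·2^{j−1} = -6^{j+1} − 2·2^{j+1}.
Hence P_m = -6^m − 2·2^m for every m ≥ 1, by strong induction.

P_m = -6^m − 2·2^m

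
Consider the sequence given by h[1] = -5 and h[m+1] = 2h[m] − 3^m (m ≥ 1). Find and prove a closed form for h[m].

Claim: h[m] = -2^m − 3^m.

Base case: h[1] = -5, and -2^1 − 3^1 = -2 − 3 = -5.
Assume h[j] = -2^j − 3^j for some j ≥ 1.
Then h[j+1] = 2h[j] − 3^j = 2·(-2^j − 3^j) − 3^j = -2^{j+1} − 2·3^j − 3^j = -2^{j+1} − 3·3^j = -2^{j+1} − 3^{j+1}.
Hence h[m] = -2^m − 3^m for every m ≥ 1, by induction.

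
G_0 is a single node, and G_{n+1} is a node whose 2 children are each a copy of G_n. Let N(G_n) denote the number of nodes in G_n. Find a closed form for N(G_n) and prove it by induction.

Claim: N(G_n) = 2^{n+1} − 1.

Base case: N(G_0) = 1, and 2^{0+1} − 1 = 1.
Assume N(G_j) = 2^{j+1} − 1.
Then N(G_{j+1}) = 1 + 2N(G_j) = 1 + 2(2^{j+1} − 1) = 2^{j+2} − 2 + 1 = 2^{j+2} − 1.
Hence N(G_n) = 2^{n+1} − 1 for every n ≥ 0, by induction.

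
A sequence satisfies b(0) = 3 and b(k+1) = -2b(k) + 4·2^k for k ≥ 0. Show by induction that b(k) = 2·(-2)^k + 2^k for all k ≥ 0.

Base case: b(0) = 3, and 2·(-2)^0 + 2^0 = 2 + 1 = 3.
Assume b(m) = 2·(-2)^m + 2^m for some m ≥ 0.
Then b(m+1) = -2b(m) + 4·2^m = -2·(2·(-2)^m + 2^m) + 4·2^m = 2·(-2)^{m+1} − 2·2^m + 4·2^m = 2·(-2)^{m+1} + 2·2^m = 2·(-2)^{m+1} + 2^{m+1}.
This completes the inductive step, so b(k) = 2·(-2)^k + 2^k for all k ≥ 0.

b(k) = 2·(-2)^k + 2^k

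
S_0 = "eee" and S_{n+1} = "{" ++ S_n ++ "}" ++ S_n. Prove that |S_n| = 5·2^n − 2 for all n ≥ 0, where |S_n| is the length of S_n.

Base case: |S_0| = 3, and 5·2^0 − 2 = 3.
Assume |S_j| = 5·2^j − 2.
Then |S_{j+1}| = 1 + |S_j| + 1 + |S_j| = 2|S_j| + 2 = 2(5·2^j − 2) + 2 = 5·2^{j+1} − 4 + 2 = 5·2^{j+1} − 2.
By induction, |S_n| = 5·2^n − 2 for all n ≥ 0.

|S_n| = 5·2^n − 2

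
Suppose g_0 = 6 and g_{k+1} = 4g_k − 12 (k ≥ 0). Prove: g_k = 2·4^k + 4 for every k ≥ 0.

Base case: g_0 = 6, and 2·4^0 + 4 = 2 + 4 = 6.
Assume g_m = 2·4^m + 4 for some m ≥ 0.
Then g_{m+1} = 4g_m − 12 = 4·(2·4^m + 4) − 12 = 8·4^m + 16 − 12 = 2·4^{m+1} + 4.
Hence g_k = 2·4^k + 4 for every k ≥ 0, by induction.

g_k = 2·4^k + 4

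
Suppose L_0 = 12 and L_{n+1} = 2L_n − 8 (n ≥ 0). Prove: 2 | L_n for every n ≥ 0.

Base case: L_0 = 12 = 2·6, so 2 | L_0.
Assume 2 | L_k, so L_k = 2t for some integer t.
Then L_{k+1} = 2L_k − 8 = 2·(2t) − 8 = 2(2t − 4), so 2 | L_{k+1}.
Hence 2 | L_n for every n ≥ 0, by induction.

2 | L_n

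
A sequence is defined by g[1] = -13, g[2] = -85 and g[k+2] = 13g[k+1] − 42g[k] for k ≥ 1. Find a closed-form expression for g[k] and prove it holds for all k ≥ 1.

Claim: g[k] = -7^k − 6^k.

Base cases: g[1] = -13 and -7^1 − 6^1 = -13; g[2] = -85 and -7^2 − 6^2 = -85.
Assume g[j] = -7^j − 6^j for all 1 ≤ j ≤ m, where m ≥ 2.
Then g[m+1] = 13g[m] − 42g[m−1] = 13·(-7^m − 6^m) − 42·(-7^{m−1} − 6^{m−1}) = -(13·7 − 42)7^{m−1} − (13·6 − 42)6^{m−1} = -49·7^{m−1} − 36·6^{m−1} = -7^{m+1} − 6^{m+1}.
By strong induction, g[k] = -7^k − 6^k for all k ≥ 1.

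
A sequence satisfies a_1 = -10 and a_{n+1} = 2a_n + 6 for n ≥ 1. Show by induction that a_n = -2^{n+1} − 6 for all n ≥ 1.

Base case: a_1 = -10, and -2^{1+1} − 6 = -4 − 6 = -10.
Assume a_k = -2^{k+1} − 6 for some k ≥ 1.
Then a_{k+1} = 2a_k + 6 = 2·(-2^{k+1} − 6) + 6 = -2^{k+2} − 12 + 6 = -2^{k+2} − 6.
So the formula holds for k+1, and by induction a_n = -2^{n+1} − 6 for all n ≥ 1.

a_n = -2^{n+1} − 6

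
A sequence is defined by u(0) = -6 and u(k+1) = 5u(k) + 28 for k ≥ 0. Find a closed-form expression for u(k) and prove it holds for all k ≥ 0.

Claim: u(k) = 5^k − 7.

Base case: u(0) = -6, and 5^0 − 7 = 1 − 7 = -6.
Assume u(j) = 5^j − 7 for some j ≥ 0.
Then u(j+1) = 5u(j) + 28 = 5·(5^j − 7) + 28 = 5^{j+1} − 35 + 28 = 5^{j+1} − 7.
By induction, u(k) = 5^k − 7 for all k ≥ 0.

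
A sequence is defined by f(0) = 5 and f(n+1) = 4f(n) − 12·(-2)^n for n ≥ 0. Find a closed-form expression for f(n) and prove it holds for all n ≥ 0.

Claim: f(n) = 3·4^n + 2·(-2)^n.

Base case: f(0) = 5, and 3·4^0 + 2·(-2)^0 = 3 + 2 = 5.
Assume f(m) = 3·4^m + 2·(-2)^m for some m ≥ 0.
Then f(m+1) = 4f(m) − 12·(-2)^m = 4·(3·4^m + 2·(-2)^m) − 12·(-2)^m = 3·4^{m+1} + 8·(-2)^m − 12·(-2)^m = 3·4^{m+1} − 4·(-2)^m = 3·4^{m+1} + 2·(-2)^{m+1}.
Hence f(n) = 3·4^n + 2·(-2)^n for every n ≥ 0, by induction.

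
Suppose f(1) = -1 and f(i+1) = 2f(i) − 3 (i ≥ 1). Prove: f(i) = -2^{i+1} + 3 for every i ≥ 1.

Base case: f(1) = -1, and -2^{1+1} + 3 = -4 + 3 = -1.
Assume f(k) = -2^{k+1} + 3 for some k ≥ 1.
Then f(k+1) = 2f(k) − 3 = 2·(-2^{k+1} + 3) − 3 = -2^{k+2} + 6 − 3 = -2^{k+2} + 3.
This completes the inductive step, so f(i) = -2^{i+1} + 3 for all i ≥ 1.

f(i) = -2^{i+1} + 3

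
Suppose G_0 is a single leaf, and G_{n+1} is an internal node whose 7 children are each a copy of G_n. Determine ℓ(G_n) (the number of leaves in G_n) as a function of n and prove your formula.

Claim: ℓ(G_n) = 7^n.

Base case: ℓ(G_0) = 1, and 7^0 = 1.
Assume ℓ(G_r) = 7^r.
Then ℓ(G_{r+1}) = 7·ℓ(G_r) = 7·7^r = 7^{r+1}.
Hence ℓ(G_n) = 7^n for every n ≥ 0, by induction.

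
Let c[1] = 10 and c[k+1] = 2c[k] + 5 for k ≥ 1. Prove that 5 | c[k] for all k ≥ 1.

Base case: c[1] = 10 = 5·2, so 5 | c[1].
Assume 5 | c[r], so c[r] = 5t for some integer t.
Then c[r+1] = 2c[r] + 5 = 2·(5t) + 5 = 5(2t + 1), so 5 | c[r+1].
Hence 5 | c[k] for every k ≥ 1, by induction.

5 | c[k]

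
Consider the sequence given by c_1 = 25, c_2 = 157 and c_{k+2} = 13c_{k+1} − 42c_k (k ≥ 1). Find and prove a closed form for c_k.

Claim: c_k = 3·6^k + 7^k.

Base cases: c_1 = 25 and 3·6^1 + 7^1 = 25; c_2 = 157 and 3·6^2 + 7^2 = 157.
Assume c_j = 3·6^j + 7^j for all 1 ≤ j ≤ m, where m ≥ 2.
Then c_{m+1} = 13c_m − 42c_{m−1} = 13·(3·6^m + 7^m) − 42·(3·6^{m−1} + 7^{m−1}) = 3·(13·6 − 42)6^{m−1} + (13·7 − 42)7^{m−1} = 108·6^{m−1} + 49·7^{m−1} = 3·6^{m+1} + 7^{m+1}.
So the formula holds for m+1, and by strong induction c_k = 3·6^k + 7^k for all k ≥ 1.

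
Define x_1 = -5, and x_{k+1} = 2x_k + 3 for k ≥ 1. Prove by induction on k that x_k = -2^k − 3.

Base case: x_1 = -5, and -2^1 − 3 = -2 − 3 = -5.
Assume x_j = -2^j − 3 for some j ≥ 1.
Then x_{j+1} = 2x_j + 3 = 2·(-2^j − 3) + 3 = -2^{j+1} − 6 + 3 = -2^{j+1} − 3.
By induction, x_k = -2^k − 3 for all k ≥ 1.

x_k = -2^k − 3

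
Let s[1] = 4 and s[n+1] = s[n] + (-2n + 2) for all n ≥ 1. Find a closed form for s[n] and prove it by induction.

Claim: s[n] = -n^2 + 3n + 2.

Base case: s[1] = 4, and -1^2 + 3·1 + 2 = 4.
Assume s[r] = -r^2 + 3r + 2.
Then s[r+1] = s[r] + (-2r + 2) = (-r^2 + 3r + 2) + (-2r + 2) = -r^2 + r + 4,
and -(r+1)^2 + 3·(r+1) + 2 = -r^2 + r + 4.
By induction, s[n] = -n^2 + 3n + 2 for all n ≥ 1.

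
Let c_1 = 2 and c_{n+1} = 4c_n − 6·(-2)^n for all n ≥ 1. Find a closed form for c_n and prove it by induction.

Claim: c_n = 4^n + (-2)^n.

Base case: c_1 = 2, and 4^1 + (-2)^1 = 4 − 2 = 2.
Assume c_r = 4^r + (-2)^r for some r ≥ 1.
Then c_{r+1} = 4c_r − 6·(-2)^r = 4·(4^r + (-2)^r) − 6·(-2)^r = 4^{r+1} + 4·(-2)^r − 6·(-2)^r = 4^{r+1} − 2·(-2)^r = 4^{r+1} + (-2)^{r+1}.
So the formula holds for r+1, and by induction c_n = 4^n + (-2)^n for all n ≥ 1.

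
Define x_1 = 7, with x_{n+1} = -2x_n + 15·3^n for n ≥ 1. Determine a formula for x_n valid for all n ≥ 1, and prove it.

Claim: x_n = (-2)^n + 3·3^n.

Base case: x_1 = 7, and (-2)^1 + 3·3^1 = -2 + 9 = 7.
Assume x_r = (-2)^r + 3·3^r for some r ≥ 1.
Then x_{r+1} = -2x_r + 15·3^r = -2·((-2)^r + 3·3^r) + 15·3^r = (-2)^{r+1} − 6·3^r + 15·3^r = (-2)^{r+1} + 9·3^r = (-2)^{r+1} + 3·3^{r+1}.
This completes the inductive step, so x_n = (-2)^n + 3·3^n for all n ≥ 1.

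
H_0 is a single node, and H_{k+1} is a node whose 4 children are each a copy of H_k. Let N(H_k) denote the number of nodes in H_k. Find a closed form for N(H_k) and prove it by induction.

Claim: N(H_k) = (4^{k+1} − 1)/3.

Base case: N(H_0) = 1, and (4^{0+1} − 1)/3 = 1.
Assume N(H_j) = (4^{j+1} − 1)/3.
Then N(H_{j+1}) = 1 + 4N(H_j) = 1 + 4·(4^{j+1} − 1)/3 = 1 + (4^{j+2} − 4)/3 = (3 + 4^{j+2} − 4)/3 = (4^{j+2} − 1)/3.
Hence N(H_k) = (4^{k+1} − 1)/3 for every k ≥ 0, by induction.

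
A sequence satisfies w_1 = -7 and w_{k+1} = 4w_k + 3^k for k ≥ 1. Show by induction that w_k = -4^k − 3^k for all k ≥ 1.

Base case: w_1 = -7, and -4^1 − 3^1 = -4 − 3 = -7.
Assume w_m = -4^m − 3^m for some m ≥ 1.
Then w_{m+1} = 4w_m + 3^m = 4·(-4^m − 3^m) + 3^m = -4^{m+1} − 4·3^m + 3^m = -4^{m+1} − 3·3^m = -4^{m+1} − 3^{m+1}.
By induction, w_k = -4^k − 3^k for all k ≥ 1.

w_k = -4^k − 3^k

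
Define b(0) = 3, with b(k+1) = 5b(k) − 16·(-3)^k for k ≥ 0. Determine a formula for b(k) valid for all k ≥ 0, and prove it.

Claim: b(k) = 5^k + 2·(-3)^k.

Base case: b(0) = 3, and 5^0 + 2·(-3)^0 = 1 + 2 = 3.
Assume b(m) = 5^m + 2·(-3)^m for some m ≥ 0.
Then b(m+1) = 5b(m) − 16·(-3)^m = 5·(5^m + 2·(-3)^m) − 16·(-3)^m = 5^{m+1} + 10·(-3)^m − 16·(-3)^m = 5^{m+1} − 6·(-3)^m = 5^{m+1} + 2·(-3)^{m+1}.
By induction, b(k) = 5^k + 2·(-3)^k for all k ≥ 0.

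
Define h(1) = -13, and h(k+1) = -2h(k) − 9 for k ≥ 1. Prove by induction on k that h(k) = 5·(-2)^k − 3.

Base case: h(1) = -13, and 5·(-2)^1 − 3 = -10 − 3 = -13.
Assume h(m) = 5·(-2)^m − 3 for some m ≥ 1.
Then h(m+1) = -2h(m) − 9 = -2·(5·(-2)^m − 3) − 9 = -10·(-2)^m + 6 − 9 = 5·(-2)^{m+1} − 3.
By induction, h(k) = 5·(-2)^k − 3 for all k ≥ 1.

h(k) = 5·(-2)^k − 3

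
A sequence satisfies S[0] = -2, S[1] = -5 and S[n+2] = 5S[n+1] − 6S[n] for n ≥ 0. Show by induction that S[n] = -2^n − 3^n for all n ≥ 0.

Base cases: S[0] = -2 and -2^0 − 3^0 = -2; S[1] = -5 and -2^1 − 3^1 = -5.
Assume S[j] = -2^j − 3^j for all 0 ≤ j ≤ k, where k ≥ 1.
Then S[k+1] = 5S[k] − 6S[k−1] = 5·(-2^k − 3^k) − 6·(-2^{k−1} − 3^{k−1}) = -(5·2 − 6)2^{k−1} − (5·3 − 6)3^{k−1} = -4·2^{k−1} − 9·3^{k−1} = -2^{k+1} − 3^{k+1}.
Hence S[n] = -2^n − 3^n for every n ≥ 0, by strong induction.

S[n] = -2^n − 3^n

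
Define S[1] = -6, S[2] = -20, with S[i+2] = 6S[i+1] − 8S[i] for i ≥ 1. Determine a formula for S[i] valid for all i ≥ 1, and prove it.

Claim: S[i] = -4^i − 2^i.

Base cases: S[1] = -6 and -4^1 − 2^1 = -6; S[2] = -20 and -4^2 − 2^2 = -20.
Assume S[j] = -4^j − 2^j for all 1 ≤ j ≤ k, where k ≥ 2.
Then S[k+1] = 6S[k] − 8S[k−1] = 6·(-4^k − 2^k) − 8·(-4^{k−1} − 2^{k−1}) = -(6·4 − 8)4^{k−1} − (6·2 − 8)2^{k−1} = -16·4^{k−1} − 4·2^{k−1} = -4^{k+1} − 2^{k+1}.
By strong induction, S[i] = -4^i − 2^i for all i ≥ 1.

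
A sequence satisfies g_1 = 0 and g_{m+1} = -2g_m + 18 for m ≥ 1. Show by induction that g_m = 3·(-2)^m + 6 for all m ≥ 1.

Base case: g_1 = 0, and 3·(-2)^1 + 6 = -6 + 6 = 0.
Assume g_k = 3·(-2)^k + 6 for some k ≥ 1.
Then g_{k+1} = -2g_k + 18 = -2·(3·(-2)^k + 6) + 18 = -6·(-2)^k − 12 + 18 = 3·(-2)^{k+1} + 6.
By induction, g_m = 3·(-2)^m + 6 for all m ≥ 1.

g_m = 3·(-2)^m + 6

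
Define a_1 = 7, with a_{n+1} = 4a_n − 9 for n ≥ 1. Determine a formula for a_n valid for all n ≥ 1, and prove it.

Claim: a_n = 4^n + 3.

Base case: a_1 = 7, and 4^1 + 3 = 4 + 3 = 7.
Assume a_k = 4^k + 3 for some k ≥ 1.
Then a_{k+1} = 4a_k − 9 = 4·(4^k + 3) − 9 = 4^{k+1} + 12 − 9 = 4^{k+1} + 3.
This completes the inductive step, so a_n = 4^n + 3 for all n ≥ 1.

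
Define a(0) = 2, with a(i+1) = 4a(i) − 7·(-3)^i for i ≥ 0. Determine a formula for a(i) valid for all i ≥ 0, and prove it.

Claim: a(i) = 4^i + (-3)^i.

Base case: a(0) = 2, and 4^0 + (-3)^0 = 1 + 1 = 2.
Assume a(m) = 4^m + (-3)^m for some m ≥ 0.
Then a(m+1) = 4a(m) − 7·(-3)^m = 4·(4^m + (-3)^m) − 7·(-3)^m = 4^{m+1} + 4·(-3)^m − 7·(-3)^m = 4^{m+1} − 3·(-3)^m = 4^{m+1} + (-3)^{m+1}.
Hence a(i) = 4^i + (-3)^i for every i ≥ 0, by induction.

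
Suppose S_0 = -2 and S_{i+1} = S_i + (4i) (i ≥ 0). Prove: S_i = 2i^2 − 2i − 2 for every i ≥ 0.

Base case: S_0 = -2, and 2·0^2 − 2·0 − 2 = -2.
Assume S_m = 2m^2 − 2m − 2.
Then S_{m+1} = S_m + (4m) = (2m^2 − 2m − 2) + (4m) = 2m^2 + 2m − 2,
and 2·(m+1)^2 − 2·(m+1) − 2 = 2m^2 + 2m − 2.
Hence S_i = 2i^2 − 2i − 2 for every i ≥ 0, by induction.

S_i = 2i^2 − 2i − 2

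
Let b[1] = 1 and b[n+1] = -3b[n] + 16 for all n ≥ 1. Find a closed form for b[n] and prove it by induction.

Claim: b[n] = (-3)^n + 4.

Base case: b[1] = 1, and (-3)^1 + 4 = -3 + 4 = 1.
Assume b[k] = (-3)^k + 4 for some k ≥ 1.
Then b[k+1] = -3b[k] + 16 = -3·((-3)^k + 4) + 16 = -3·(-3)^k − 12 + 16 = (-3)^{k+1} + 4.
This completes the inductive step, so b[n] = (-3)^n + 4 for all n ≥ 1.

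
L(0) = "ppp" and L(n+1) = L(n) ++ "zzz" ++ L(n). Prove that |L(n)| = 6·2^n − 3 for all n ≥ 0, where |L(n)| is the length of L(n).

Base case: |L(0)| = 3, and 6·2^0 − 3 = 3.
Assume |L(k)| = 6·2^k − 3.
Then |L(k+1)| = |L(k)| + 3 + |L(k)| = 2|L(k)| + 3 = 2(6·2^k − 3) + 3 = 6·2^{k+1} − 6 + 3 = 6·2^{k+1} − 3.
So the formula holds for k+1, and by induction |L(n)| = 6·2^n − 3 for all n ≥ 0.

|L(n)| = 6·2^n − 3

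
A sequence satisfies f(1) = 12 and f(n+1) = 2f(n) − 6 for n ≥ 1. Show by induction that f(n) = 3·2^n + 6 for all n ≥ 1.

Base case: f(1) = 12, and 3·2^1 + 6 = 6 + 6 = 12.
Assume f(m) = 3·2^m + 6 for some m ≥ 1.
Then f(m+1) = 2f(m) − 6 = 2·(3·2^m + 6) − 6 = 6·2^m + 12 − 6 = 3·2^{m+1} + 6.
By induction, f(n) = 3·2^n + 6 for all n ≥ 1.

f(n) = 3·2^n + 6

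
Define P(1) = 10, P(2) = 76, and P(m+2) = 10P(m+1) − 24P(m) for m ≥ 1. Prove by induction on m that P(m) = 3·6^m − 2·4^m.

Base cases: P(1) = 10 and 3·6^1 − 2·4^1 = 10; P(2) = 76 and 3·6^2 − 2·4^2 = 76.
Assume P(j) = 3·6^j − 2·4^j for all 1 ≤ j ≤ r, where r ≥ 2.
Then P(r+1) = 10P(r) − 24P(r−1) = 10·(3·6^r − 2·4^r) − 24·(3·6^{r−1} − 2·4^{r−1}) = 3·(10·6 − 24)6^{r−1} − 2·(10·4 − 24)4^{r−1} = 108·6^{r−1} − 32·4^{r−1} = 3·6^{r+1} − 2·4^{r+1}.
Hence P(m) = 3·6^m − 2·4^m for every m ≥ 1, by strong induction.

P(m) = 3·6^m − 2·4^m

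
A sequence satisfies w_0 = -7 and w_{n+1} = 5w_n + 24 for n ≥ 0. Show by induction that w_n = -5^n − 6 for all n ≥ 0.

Base case: w_0 = -7, and -5^0 − 6 = -1 − 6 = -7.
Assume w_r = -5^r − 6 for some r ≥ 0.
Then w_{r+1} = 5w_r + 24 = 5·(-5^r − 6) + 24 = -5^{r+1} − 30 + 24 = -5^{r+1} − 6.
This completes the inductive step, so w_n = -5^n − 6 for all n ≥ 0.

w_n = -5^n − 6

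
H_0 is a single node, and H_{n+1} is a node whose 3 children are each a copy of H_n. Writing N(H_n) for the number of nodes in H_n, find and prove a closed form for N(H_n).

Claim: N(H_n) = (3^{n+1} − 1)/2.

Base case: N(H_0) = 1, and (3^{0+1} − 1)/2 = 1.
Assume N(H_k) = (3^{k+1} − 1)/2.
Then N(H_{k+1}) = 1 + 3N(H_k) = 1 + 3·(3^{k+1} − 1)/2 = 1 + (3^{k+2} − 3)/2 = (2 + 3^{k+2} − 3)/2 = (3^{k+2} − 1)/2.
So the formula holds for k+1, and by induction N(H_n) = (3^{n+1} − 1)/2 for all n ≥ 0.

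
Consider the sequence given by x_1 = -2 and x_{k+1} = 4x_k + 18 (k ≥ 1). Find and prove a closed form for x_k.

Claim: x_k = 4^k − 6.

Base case: x_1 = -2, and 4^1 − 6 = 4 − 6 = -2.
Assume x_j = 4^j − 6 for some j ≥ 1.
Then x_{j+1} = 4x_j + 18 = 4·(4^j − 6) + 18 = 4^{j+1} − 24 + 18 = 4^{j+1} − 6.
So the formula holds for j+1, and by induction x_k = 4^k − 6 for all k ≥ 1.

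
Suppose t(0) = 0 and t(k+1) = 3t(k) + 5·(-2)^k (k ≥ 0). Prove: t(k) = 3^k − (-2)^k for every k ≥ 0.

Base case: t(0) = 0, and 3^0 − (-2)^0 = 1 − 1 = 0.
Assume t(j) = 3^j − (-2)^j for some j ≥ 0.
Then t(j+1) = 3t(j) + 5·(-2)^j = 3·(3^j − (-2)^j) + 5·(-2)^j = 3^{j+1} − 3·(-2)^j + 5·(-2)^j = 3^{j+1} + 2·(-2)^j = 3^{j+1} − (-2)^{j+1}.
By induction, t(k) = 3^k − (-2)^k for all k ≥ 0.

t(k) = 3^k − (-2)^k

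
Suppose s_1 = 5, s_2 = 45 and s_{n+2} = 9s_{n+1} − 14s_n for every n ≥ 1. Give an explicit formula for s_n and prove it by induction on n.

Claim: s_n = 7^n − 2^n.

Base cases: s_1 = 5 and 7^1 − 2^1 = 5; s_2 = 45 and 7^2 − 2^2 = 45.
Assume s_j = 7^j − 2^j for all 1 ≤ j ≤ m, where m ≥ 2.
Then s_{m+1} = 9s_m − 14s_{m−1} = 9·(7^m − 2^m) − 14·(7^{m−1} − 2^{m−1}) = (9·7 − 14)7^{m−1} − (9·2 − 14)2^{m−1} = 49·7^{m−1} − 4·2^{m−1} = 7^{m+1} − 2^{m+1}.
Hence s_n = 7^n − 2^n for every n ≥ 1, by strong induction.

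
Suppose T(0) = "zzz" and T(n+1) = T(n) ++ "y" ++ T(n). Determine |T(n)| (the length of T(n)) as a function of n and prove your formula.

Claim: |T(n)| = 2^{n+2} − 1.

Base case: |T(0)| = 3, and 2^{0+2} − 1 = 3.
Assume |T(r)| = 2^{r+2} − 1.
Then |T(r+1)| = |T(r)| + 1 + |T(r)| = 2|T(r)| + 1 = 2(2^{r+2} − 1) + 1 = 2^{r+3} − 2 + 1 = 2^{r+3} − 1.
Hence |T(n)| = 2^{n+2} − 1 for every n ≥ 0, by induction.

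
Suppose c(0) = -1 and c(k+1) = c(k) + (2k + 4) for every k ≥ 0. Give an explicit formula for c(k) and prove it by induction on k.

Claim: c(k) = k^2 + 3k − 1.

Base case: c(0) = -1, and 0^2 + 3·0 − 1 = -1.
Assume c(j) = j^2 + 3j − 1.
Then c(j+1) = c(j) + (2j + 4) = (j^2 + 3j − 1) + (2j + 4) = j^2 + 5j + 3,
and (j+1)^2 + 3·(j+1) − 1 = j^2 + 5j + 3.
By induction, c(k) = k^2 + 3k − 1 for all k ≥ 0.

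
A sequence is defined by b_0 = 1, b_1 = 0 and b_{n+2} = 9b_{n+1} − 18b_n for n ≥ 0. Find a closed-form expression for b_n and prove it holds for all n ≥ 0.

Claim: b_n = -6^n + 2·3^n.

Base cases: b_0 = 1 and -6^0 + 2·3^0 = 1; b_1 = 0 and -6^1 + 2·3^1 = 0.
Assume b_j = -6^j + 2·3^j for all 0 ≤ j ≤ m, where m ≥ 1.
Then b_{m+1} = 9b_m − 18b_{m−1} = 9·(-6^m + 2·3^m) − 18·(-6^{m−1} + 2·3^{m−1}) = -(9·6 − 18)6^{m−1} + 2·(9·3 − 18)3^{m−1} = -36·6^{m−1} + 18·3^{m−1} = -6^{m+1} + 2·3^{m+1}.
This completes the inductive step, so b_n = -6^n + 2·3^n for all n ≥ 0.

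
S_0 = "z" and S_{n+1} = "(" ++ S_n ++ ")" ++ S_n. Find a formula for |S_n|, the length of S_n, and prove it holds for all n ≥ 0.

Claim: |S_n| = 3·2^n − 2.

Base case: |S_0| = 1, and 3·2^0 − 2 = 1.
Assume |S_k| = 3·2^k − 2.
Then |S_{k+1}| = 1 + |S_k| + 1 + |S_k| = 2|S_k| + 2 = 2(3·2^k − 2) + 2 = 3·2^{k+1} − 4 + 2 = 3·2^{k+1} − 2.
This completes the inductive step, so |S_n| = 3·2^n − 2 for all n ≥ 0.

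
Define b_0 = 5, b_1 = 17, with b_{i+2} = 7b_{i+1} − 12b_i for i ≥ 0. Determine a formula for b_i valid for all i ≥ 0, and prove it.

Claim: b_i = 3·3^i + 2·4^i.

Base cases: b_0 = 5 and 3·3^0 + 2·4^0 = 5; b_1 = 17 and 3·3^1 + 2·4^1 = 17.
Assume b_j = 3·3^j + 2·4^j for all 0 ≤ j ≤ k, where k ≥ 1.
Then b_{k+1} = 7b_k − 12b_{k−1} = 7·(3·3^k + 2·4^k) − 12·(3·3^{k−1} + 2·4^{k−1}) = 3·(7·3 − 12)3^{k−1} + 2·(7·4 − 12)4^{k−1} = 27·3^{k−1} + 32·4^{k−1} = 3·3^{k+1} + 2·4^{k+1}.
Hence b_i = 3·3^i + 2·4^i for every i ≥ 0, by strong induction.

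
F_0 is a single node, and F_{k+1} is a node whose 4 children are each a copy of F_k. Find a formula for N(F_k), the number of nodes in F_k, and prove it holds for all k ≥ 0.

Claim: N(F_k) = (4^{k+1} − 1)/3.

Base case: N(F_0) = 1, and (4^{0+1} − 1)/3 = 1.
Assume N(F_m) = (4^{m+1} − 1)/3.
Then N(F_{m+1}) = 1 + 4N(F_m) = 1 + 4·(4^{m+1} − 1)/3 = 1 + (4^{m+2} − 4)/3 = (3 + 4^{m+2} − 4)/3 = (4^{m+2} − 1)/3.
By induction, N(F_k) = (4^{k+1} − 1)/3 for all k ≥ 0.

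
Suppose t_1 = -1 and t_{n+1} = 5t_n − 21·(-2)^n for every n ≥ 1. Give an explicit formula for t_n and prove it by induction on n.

Claim: t_n = 5^n + 3·(-2)^n.

Base case: t_1 = -1, and 5^1 + 3·(-2)^1 = 5 − 6 = -1.
Assume t_k = 5^k + 3·(-2)^k for some k ≥ 1.
Then t_{k+1} = 5t_k − 21·(-2)^k = 5·(5^k + 3·(-2)^k) − 21·(-2)^k = 5^{k+1} + 15·(-2)^k − 21·(-2)^k = 5^{k+1} − 6·(-2)^k = 5^{k+1} + 3·(-2)^{k+1}.
By induction, t_n = 5^n + 3·(-2)^n for all n ≥ 1.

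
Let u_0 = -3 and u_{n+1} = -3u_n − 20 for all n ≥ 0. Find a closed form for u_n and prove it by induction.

Claim: u_n = 2·(-3)^n − 5.

Base case: u_0 = -3, and 2·(-3)^0 − 5 = 2 − 5 = -3.
Assume u_j = 2·(-3)^j − 5 for some j ≥ 0.
Then u_{j+1} = -3u_j − 20 = -3·(2·(-3)^j − 5) − 20 = -6·(-3)^j + 15 − 20 = 2·(-3)^{j+1} − 5.
By induction, u_n = 2·(-3)^n − 5 for all n ≥ 0.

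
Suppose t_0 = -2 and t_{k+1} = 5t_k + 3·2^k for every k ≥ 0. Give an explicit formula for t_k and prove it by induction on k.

Claim: t_k = -5^k − 2^k.

Base case: t_0 = -2, and -5^0 − 2^0 = -1 − 1 = -2.
Assume t_r = -5^r − 2^r for some r ≥ 0.
Then t_{r+1} = 5t_r + 3·2^r = 5·(-5^r − 2^r) + 3·2^r = -5^{r+1} − 5·2^r + 3·2^r = -5^{r+1} − 2·2^r = -5^{r+1} − 2^{r+1}.
So the formula holds for r+1, and by induction t_k = -5^k − 2^k for all k ≥ 0.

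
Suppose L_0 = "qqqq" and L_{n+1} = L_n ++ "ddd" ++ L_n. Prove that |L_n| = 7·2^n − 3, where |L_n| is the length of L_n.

Base case: |L_0| = 4, and 7·2^0 − 3 = 4.
Assume |L_m| = 7·2^m − 3.
Then |L_{m+1}| = |L_m| + 3 + |L_m| = 2|L_m| + 3 = 2(7·2^m − 3) + 3 = 7·2^{m+1} − 6 + 3 = 7·2^{m+1} − 3.
This completes the inductive step, so |L_n| = 7·2^n − 3 for all n ≥ 0.

|L_n| = 7·2^n − 3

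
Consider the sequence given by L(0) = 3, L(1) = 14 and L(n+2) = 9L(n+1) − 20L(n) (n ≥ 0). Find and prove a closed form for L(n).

Claim: L(n) = 4^n + 2·5^n.

Base cases: L(0) = 3 and 4^0 + 2·5^0 = 3; L(1) = 14 and 4^1 + 2·5^1 = 14.
Assume L(j) = 4^j + 2·5^j for all 0 ≤ j ≤ k, where k ≥ 1.
Then L(k+1) = 9L(k) − 20L(k−1) = 9·(4^k + 2·5^k) − 20·(4^{k−1} + 2·5^{k−1}) = (9·4 − 20)4^{k−1} + 2·(9·5 − 20)5^{k−1} = 16·4^{k−1} + 50·5^{k−1} = 4^{k+1} + 2·5^{k+1}.
By strong induction, L(n) = 4^n + 2·5^n for all n ≥ 0.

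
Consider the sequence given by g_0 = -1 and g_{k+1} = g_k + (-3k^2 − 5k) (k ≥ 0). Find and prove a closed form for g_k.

Claim: g_k = -k^3 − k^2 + 2k − 1.

Base case: g_0 = -1, and -0^3 − 0^2 + 2·0 − 1 = -1.
Assume g_m = -m^3 − m^2 + 2m − 1.
Then g_{m+1} = g_m + (-3m^2 − 5m) = (-m^3 − m^2 + 2m − 1) + (-3m^2 − 5m) = -m^3 − 4m^2 − 3m − 1,
and -(m+1)^3 − (m+1)^2 + 2·(m+1) − 1 = -m^3 − 4m^2 − 3m − 1.
By induction, g_k = -k^3 − k^2 + 2k − 1 for all k ≥ 0.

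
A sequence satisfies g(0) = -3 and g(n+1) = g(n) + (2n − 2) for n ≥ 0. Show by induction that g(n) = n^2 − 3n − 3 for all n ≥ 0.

Base case: g(0) = -3, and 0^2 − 3·0 − 3 = -3.
Assume g(r) = r^2 − 3r − 3.
Then g(r+1) = g(r) + (2r − 2) = (r^2 − 3r − 3) + (2r − 2) = r^2 − r − 5,
and (r+1)^2 − 3·(r+1) − 3 = r^2 − r − 5.
Hence g(n) = n^2 − 3n − 3 for every n ≥ 0, by induction.

g(n) = n^2 − 3n − 3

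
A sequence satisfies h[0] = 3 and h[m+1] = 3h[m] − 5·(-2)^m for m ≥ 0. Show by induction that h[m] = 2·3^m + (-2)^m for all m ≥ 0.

Base case: h[0] = 3, and 2·3^0 + (-2)^0 = 2 + 1 = 3.
Assume h[j] = 2·3^j + (-2)^j for some j ≥ 0.
Then h[j+1] = 3h[j] − 5·(-2)^j = 3·(2·3^j + (-2)^j) − 5·(-2)^j = 2·3^{j+1} + 3·(-2)^j − 5·(-2)^j = 2·3^{j+1} − 2·(-2)^j = 2·3^{j+1} + (-2)^{j+1}.
Hence h[m] = 2·3^m + (-2)^m for every m ≥ 0, by induction.

h[m] = 2·3^m + (-2)^m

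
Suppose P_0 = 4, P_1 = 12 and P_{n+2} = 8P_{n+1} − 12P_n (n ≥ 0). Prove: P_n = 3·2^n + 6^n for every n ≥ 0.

Base cases: P_0 = 4 and 3·2^0 + 6^0 = 4; P_1 = 12 and 3·2^1 + 6^1 = 12.
Assume P_i = 3·2^i + 6^i for all 0 ≤ i ≤ j, where j ≥ 1.
Then P_{j+1} = 8P_j − 12P_{j−1} = 8·(3·2^j + 6^j) − 12·(3·2^{j−1} + 6^{j−1}) = 3·(8·2 − 12)2^{j−1} + (8·6 − 12)6^{j−1} = 12·2^{j−1} + 36·6^{j−1} = 3·2^{j+1} + 6^{j+1}.
This completes the inductive step, so P_n = 3·2^n + 6^n for all n ≥ 0.

P_n = 3·2^n + 6^n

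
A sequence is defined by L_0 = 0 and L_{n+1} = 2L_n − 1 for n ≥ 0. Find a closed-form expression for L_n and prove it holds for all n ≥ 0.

Claim: L_n = -2^n + 1.

Base case: L_0 = 0, and -2^0 + 1 = -1 + 1 = 0.
Assume L_r = -2^r + 1 for some r ≥ 0.
Then L_{r+1} = 2L_r − 1 = 2·(-2^r + 1) − 1 = -2^{r+1} + 2 − 1 = -2^{r+1} + 1.
By induction, L_n = -2^n + 1 for all n ≥ 0.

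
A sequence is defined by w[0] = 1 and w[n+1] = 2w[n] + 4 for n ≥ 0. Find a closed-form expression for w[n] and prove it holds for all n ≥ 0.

Claim: w[n] = 5·2^n − 4.

Base case: w[0] = 1, and 5·2^0 − 4 = 5 − 4 = 1.
Assume w[m] = 5·2^m − 4 for some m ≥ 0.
Then w[m+1] = 2w[m] + 4 = 2·(5·2^m − 4) + 4 = 10·2^m − 8 + 4 = 5·2^{m+1} − 4.
So the formula holds for m+1, and by induction w[n] = 5·2^n − 4 for all n ≥ 0.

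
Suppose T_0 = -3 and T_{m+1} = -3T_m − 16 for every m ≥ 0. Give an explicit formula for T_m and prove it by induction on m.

Claim: T_m = (-3)^m − 4.

Base case: T_0 = -3, and (-3)^0 − 4 = 1 − 4 = -3.
Assume T_j = (-3)^j − 4 for some j ≥ 0.
Then T_{j+1} = -3T_j − 16 = -3·((-3)^j − 4) − 16 = -3·(-3)^j + 12 − 16 = (-3)^{j+1} − 4.
By induction, T_m = (-3)^m − 4 for all m ≥ 0.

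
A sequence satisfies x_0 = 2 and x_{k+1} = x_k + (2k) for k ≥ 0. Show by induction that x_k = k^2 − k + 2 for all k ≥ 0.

Base case: x_0 = 2, and 0^2 − 0 + 2 = 2.
Assume x_m = m^2 − m + 2.
Then x_{m+1} = x_m + (2m) = (m^2 − m + 2) + (2m) = m^2 + m + 2,
and (m+1)^2 − (m+1) + 2 = m^2 + m + 2.
This completes the inductive step, so x_k = k^2 − k + 2 for all k ≥ 0.

x_k = k^2 − k + 2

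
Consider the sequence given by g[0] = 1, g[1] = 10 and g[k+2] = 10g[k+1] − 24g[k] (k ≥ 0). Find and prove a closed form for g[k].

Claim: g[k] = 3·6^k − 2·4^k.

Base cases: g[0] = 1 and 3·6^0 − 2·4^0 = 1; g[1] = 10 and 3·6^1 − 2·4^1 = 10.
Assume g[i] = 3·6^i − 2·4^i for all 0 ≤ i ≤ j, where j ≥ 1.
Then g[j+1] = 10g[j] − 24g[j−1] = 10·(3·6^j − 2·4^j) − 24·(3·6^{j−1} − 2·4^{j−1}) = 3·(10·6 − 24)6^{j−1} − 2·(10·4 − 24)4^{j−1} = 108·6^{j−1} − 32·4^{j−1} = 3·6^{j+1} − 2·4^{j+1}.
So the formula holds for j+1, and by strong induction g[k] = 3·6^k − 2·4^k for all k ≥ 0.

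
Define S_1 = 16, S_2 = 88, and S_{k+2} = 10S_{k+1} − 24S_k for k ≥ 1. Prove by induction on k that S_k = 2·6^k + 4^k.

Base cases: S_1 = 16 and 2·6^1 + 4^1 = 16; S_2 = 88 and 2·6^2 + 4^2 = 88.
Assume S_j = 2·6^j + 4^j for all 1 ≤ j ≤ r, where r ≥ 2.
Then S_{r+1} = 10S_r − 24S_{r−1} = 10·(2·6^r + 4^r) − 24·(2·6^{r−1} + 4^{r−1}) = 2·(10·6 − 24)6^{r−1} + (10·4 − 24)4^{r−1} = 72·6^{r−1} + 16·4^{r−1} = 2·6^{r+1} + 4^{r+1}.
This completes the inductive step, so S_k = 2·6^k + 4^k for all k ≥ 1.

S_k = 2·6^k + 4^k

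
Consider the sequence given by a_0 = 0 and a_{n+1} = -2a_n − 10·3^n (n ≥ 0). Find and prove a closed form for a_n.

Claim: a_n = 2·(-2)^n − 2·3^n.

Base case: a_0 = 0, and 2·(-2)^0 − 2·3^0 = 2 − 2 = 0.
Assume a_j = 2·(-2)^j − 2·3^j for some j ≥ 0.
Then a_{j+1} = -2a_j − 10·3^j = -2·(2·(-2)^j − 2·3^j) − 10·3^j = 2·(-2)^{j+1} + 4·3^j − 10·3^j = 2·(-2)^{j+1} − 6·3^j = 2·(-2)^{j+1} − 2·3^{j+1}.
This completes the inductive step, so a_n = 2·(-2)^n − 2·3^n for all n ≥ 0.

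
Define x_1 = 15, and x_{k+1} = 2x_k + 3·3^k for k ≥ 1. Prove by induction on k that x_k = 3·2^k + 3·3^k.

Base case: x_1 = 15, and 3·2^1 + 3·3^1 = 6 + 9 = 15.
Assume x_j = 3·2^j + 3·3^j for some j ≥ 1.
Then x_{j+1} = 2x_j + 3·3^j = 2·(3·2^j + 3·3^j) + 3·3^j = 3·2^{j+1} + 6·3^j + 3·3^j = 3·2^{j+1} + 9·3^j = 3·2^{j+1} + 3·3^{j+1}.
By induction, x_k = 3·2^k + 3·3^k for all k ≥ 1.

x_k = 3·2^k + 3·3^k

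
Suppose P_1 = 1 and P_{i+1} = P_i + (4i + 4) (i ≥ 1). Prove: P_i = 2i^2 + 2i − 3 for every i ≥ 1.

Base case: P_1 = 1, and 2·1^2 + 2·1 − 3 = 1.
Assume P_j = 2j^2 + 2j − 3.
Then P_{j+1} = P_j + (4j + 4) = (2j^2 + 2j − 3) + (4j + 4) = 2j^2 + 6j + 1,
and 2·(j+1)^2 + 2·(j+1) − 3 = 2j^2 + 6j + 1.
Hence P_i = 2i^2 + 2i − 3 for every i ≥ 1, by induction.

P_i = 2i^2 + 2i − 3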